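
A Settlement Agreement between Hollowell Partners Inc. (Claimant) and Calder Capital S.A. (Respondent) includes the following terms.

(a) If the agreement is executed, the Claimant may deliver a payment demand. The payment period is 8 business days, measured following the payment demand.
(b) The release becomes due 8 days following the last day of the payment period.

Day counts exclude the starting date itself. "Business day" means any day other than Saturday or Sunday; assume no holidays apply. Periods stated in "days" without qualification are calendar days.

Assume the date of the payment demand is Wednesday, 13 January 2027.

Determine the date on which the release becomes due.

2 February 2027

The last day of the payment period: counting 8 business days from Wednesday, 13 January 2027 (Jan 14, Jan 15, Jan 18, Jan 19, Jan 20, Jan 21, Jan 22, Jan 25, skipping weekends) reaches Monday, 25 January 2027.
The date on which the release becomes due: 25 January 2027 + 8 days = 2 February 2027.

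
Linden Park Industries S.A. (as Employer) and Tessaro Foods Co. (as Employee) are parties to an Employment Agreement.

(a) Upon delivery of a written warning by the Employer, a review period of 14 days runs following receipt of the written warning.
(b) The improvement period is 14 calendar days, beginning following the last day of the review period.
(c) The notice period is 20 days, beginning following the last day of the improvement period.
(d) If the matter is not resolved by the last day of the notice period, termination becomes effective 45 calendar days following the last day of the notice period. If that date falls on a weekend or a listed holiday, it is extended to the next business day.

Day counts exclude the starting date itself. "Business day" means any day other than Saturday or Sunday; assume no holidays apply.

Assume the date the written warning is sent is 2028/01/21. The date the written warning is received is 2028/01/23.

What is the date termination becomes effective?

2028/04/25

The last day of the review period: 14 calendar days after 2028/01/23 is 2028/02/06.
The last day of the improvement period: 14 calendar days after 2028/02/06 is 2028/02/20.
The last day of the notice period: 2028/02/20 + 20 days = 2028/03/11.
Adding 45 calendar days to 2028/03/11 gives 2028/04/25, which is the date termination becomes effective. 2028/04/25 is a Tuesday, so no roll-forward applies.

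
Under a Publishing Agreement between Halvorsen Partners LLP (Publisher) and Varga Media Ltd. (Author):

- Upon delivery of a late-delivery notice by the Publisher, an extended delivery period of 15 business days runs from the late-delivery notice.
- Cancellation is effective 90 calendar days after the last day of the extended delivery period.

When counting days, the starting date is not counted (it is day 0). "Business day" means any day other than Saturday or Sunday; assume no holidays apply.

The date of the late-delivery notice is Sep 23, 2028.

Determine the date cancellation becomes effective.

The last day of the extended delivery period: counting 15 business days from Saturday, Sep 23, 2028 (Sep 25, Sep 26, Sep 27, Sep 28, …, Oct 11, Oct 12, Oct 13, skipping weekends) reaches Friday, Oct 13, 2028.
The date cancellation becomes effective: 90 calendar days after Oct 13, 2028 is Jan 11, 2029.

Jan 11, 2029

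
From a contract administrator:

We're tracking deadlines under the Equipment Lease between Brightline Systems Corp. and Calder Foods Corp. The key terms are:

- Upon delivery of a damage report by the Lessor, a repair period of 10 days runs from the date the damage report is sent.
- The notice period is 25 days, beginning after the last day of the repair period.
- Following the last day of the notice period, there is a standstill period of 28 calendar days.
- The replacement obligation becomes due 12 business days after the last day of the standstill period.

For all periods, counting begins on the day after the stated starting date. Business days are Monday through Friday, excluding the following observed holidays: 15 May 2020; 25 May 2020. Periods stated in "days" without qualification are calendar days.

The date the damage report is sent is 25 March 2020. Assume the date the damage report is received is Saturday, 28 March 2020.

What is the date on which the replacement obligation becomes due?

12 June 2020

Adding 10 calendar days to 25 March 2020 gives 4 April 2020, which is the last day of the repair period.
Adding 25 calendar days to 4 April 2020 gives 29 April 2020, which is the last day of the notice period.
The last day of the standstill period: 28 calendar days after 29 April 2020 is 27 May 2020.
The date on which the replacement obligation becomes due: 12 business days after Wednesday, 27 May 2020, skipping weekends — May 28, May 29, Jun 1, Jun 2, …, Jun 10, Jun 11, Jun 12 — lands on Friday, 12 June 2020.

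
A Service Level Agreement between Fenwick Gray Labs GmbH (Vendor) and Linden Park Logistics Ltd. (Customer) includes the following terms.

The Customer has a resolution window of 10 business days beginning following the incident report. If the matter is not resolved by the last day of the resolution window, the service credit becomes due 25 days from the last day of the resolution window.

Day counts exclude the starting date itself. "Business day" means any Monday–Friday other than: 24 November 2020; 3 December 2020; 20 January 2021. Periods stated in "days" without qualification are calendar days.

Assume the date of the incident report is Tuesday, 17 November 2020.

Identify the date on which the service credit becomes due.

From Tuesday, 17 November 2020, 10 business days (Nov 18, Nov 19, Nov 20, Nov 23, Nov 25, Nov 26, Nov 27, Nov 30, Dec 1, Dec 2, skipping weekends and the listed holiday on Nov 24) brings us to Wednesday, 2 December 2020, which is the last day of the resolution window.
The date on which the service credit becomes due: 2 December 2020 + 25 days = 27 December 2020.

27 December 2020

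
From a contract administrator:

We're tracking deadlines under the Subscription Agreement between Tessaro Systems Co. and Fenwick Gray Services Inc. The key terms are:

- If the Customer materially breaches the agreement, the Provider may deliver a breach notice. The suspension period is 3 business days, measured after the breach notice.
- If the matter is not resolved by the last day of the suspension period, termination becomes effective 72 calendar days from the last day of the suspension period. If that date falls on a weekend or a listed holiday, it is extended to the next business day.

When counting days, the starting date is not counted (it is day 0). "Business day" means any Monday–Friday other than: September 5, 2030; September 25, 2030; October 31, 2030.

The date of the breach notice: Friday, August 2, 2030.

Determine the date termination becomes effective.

From Friday, August 2, 2030, 3 business days (Aug 5, Aug 6, Aug 7, skipping weekends) brings us to Wednesday, August 7, 2030, which is the last day of the suspension period.
Adding 72 calendar days to August 7, 2030 gives October 18, 2030, which is the date termination becomes effective. October 18, 2030 is a Friday and is not a listed holiday, so no roll-forward applies.

October 18, 2030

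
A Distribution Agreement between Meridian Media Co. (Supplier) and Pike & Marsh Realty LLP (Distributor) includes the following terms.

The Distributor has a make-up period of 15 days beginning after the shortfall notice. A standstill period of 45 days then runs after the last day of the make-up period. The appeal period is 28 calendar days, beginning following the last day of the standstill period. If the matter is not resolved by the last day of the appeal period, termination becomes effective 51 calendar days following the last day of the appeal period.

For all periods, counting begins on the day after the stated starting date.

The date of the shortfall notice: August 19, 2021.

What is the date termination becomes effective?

January 5, 2022

The last day of the make-up period: August 19, 2021 + 15 days = September 3, 2021.
The last day of the standstill period: September 3, 2021 + 45 days = October 18, 2021.
The last day of the appeal period: 28 calendar days after October 18, 2021 is November 15, 2021.
The date termination becomes effective: 51 calendar days after November 15, 2021 is January 5, 2022.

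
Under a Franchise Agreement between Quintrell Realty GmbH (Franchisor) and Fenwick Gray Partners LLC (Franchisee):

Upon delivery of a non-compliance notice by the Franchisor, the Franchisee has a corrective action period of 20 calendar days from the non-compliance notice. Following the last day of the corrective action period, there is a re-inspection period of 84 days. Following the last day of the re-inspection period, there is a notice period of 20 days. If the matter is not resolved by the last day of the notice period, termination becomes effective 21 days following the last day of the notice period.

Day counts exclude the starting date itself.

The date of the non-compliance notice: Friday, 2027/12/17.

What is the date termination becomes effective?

The last day of the corrective action period: 2027/12/17 + 20 days = 2028/01/06.
The last day of the re-inspection period: 2028/01/06 + 84 days = 2028/03/30.
The last day of the notice period: 20 calendar days after 2028/03/30 is 2028/04/19.
Adding 21 calendar days to 2028/04/19 gives 2028/05/10, which is the date termination becomes effective.

2028/05/10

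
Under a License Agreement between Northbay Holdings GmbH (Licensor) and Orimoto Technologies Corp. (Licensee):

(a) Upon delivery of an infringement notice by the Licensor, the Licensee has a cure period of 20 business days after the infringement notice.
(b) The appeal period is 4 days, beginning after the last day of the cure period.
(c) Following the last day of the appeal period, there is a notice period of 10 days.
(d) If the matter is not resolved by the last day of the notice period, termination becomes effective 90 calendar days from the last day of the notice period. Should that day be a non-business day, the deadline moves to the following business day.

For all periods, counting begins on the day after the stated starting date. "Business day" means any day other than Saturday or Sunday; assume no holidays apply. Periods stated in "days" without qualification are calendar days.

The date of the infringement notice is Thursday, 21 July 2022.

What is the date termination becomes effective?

From Thursday, 21 July 2022, 20 business days (Jul 22, Jul 25, Jul 26, Jul 27, …, Aug 16, Aug 17, Aug 18, skipping weekends) brings us to Thursday, 18 August 2022, which is the last day of the cure period.
The last day of the appeal period: 4 calendar days after 18 August 2022 is 22 August 2022.
Adding 10 calendar days to 22 August 2022 gives 1 September 2022, which is the last day of the notice period.
The date termination becomes effective: 90 calendar days after 1 September 2022 is 30 November 2022. 30 November 2022 is a Wednesday, so no roll-forward applies.

30 November 2022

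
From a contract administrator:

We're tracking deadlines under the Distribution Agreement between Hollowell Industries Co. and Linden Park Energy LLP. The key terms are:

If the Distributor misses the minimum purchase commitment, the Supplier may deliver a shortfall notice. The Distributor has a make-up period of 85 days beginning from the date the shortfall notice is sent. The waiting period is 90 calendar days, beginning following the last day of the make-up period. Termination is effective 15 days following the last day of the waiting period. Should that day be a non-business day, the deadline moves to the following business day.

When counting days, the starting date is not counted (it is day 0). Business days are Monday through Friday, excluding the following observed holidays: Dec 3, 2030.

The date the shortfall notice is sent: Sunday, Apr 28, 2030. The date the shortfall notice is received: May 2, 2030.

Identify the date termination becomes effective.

Nov 4, 2030

The last day of the make-up period: 85 calendar days after Apr 28, 2030 is Jul 22, 2030.
Adding 90 calendar days to Jul 22, 2030 gives Oct 20, 2030, which is the last day of the waiting period.
Adding 15 calendar days to Oct 20, 2030 gives Nov 4, 2030, which is the date termination becomes effective. Nov 4, 2030 is a Monday and is not a listed holiday, so no roll-forward applies.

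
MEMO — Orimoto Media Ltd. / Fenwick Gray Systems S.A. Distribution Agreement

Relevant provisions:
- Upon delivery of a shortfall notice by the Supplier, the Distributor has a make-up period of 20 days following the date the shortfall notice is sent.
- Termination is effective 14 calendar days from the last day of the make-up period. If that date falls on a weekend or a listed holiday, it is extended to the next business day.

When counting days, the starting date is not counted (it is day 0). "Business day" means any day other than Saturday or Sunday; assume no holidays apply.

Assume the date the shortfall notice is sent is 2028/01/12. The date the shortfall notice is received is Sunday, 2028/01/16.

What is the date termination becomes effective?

The last day of the make-up period: 20 calendar days after 2028/01/12 is 2028/02/01.
The date termination becomes effective: 2028/02/01 + 14 days = 2028/02/15. 2028/02/15 is a Tuesday, so no roll-forward applies.

2028/02/15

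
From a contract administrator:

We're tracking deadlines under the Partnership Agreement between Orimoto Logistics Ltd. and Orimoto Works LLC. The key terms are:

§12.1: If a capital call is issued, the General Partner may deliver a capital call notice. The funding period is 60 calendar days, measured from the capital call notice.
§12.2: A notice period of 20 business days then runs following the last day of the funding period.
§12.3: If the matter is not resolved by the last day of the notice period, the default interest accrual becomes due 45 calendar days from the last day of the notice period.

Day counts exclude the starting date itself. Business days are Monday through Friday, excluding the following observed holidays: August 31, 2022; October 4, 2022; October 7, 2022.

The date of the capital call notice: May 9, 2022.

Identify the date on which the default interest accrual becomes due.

September 19, 2022

The last day of the funding period: May 9, 2022 + 60 days = July 8, 2022.
The last day of the notice period: 20 business days after Friday, July 8, 2022, skipping weekends — Jul 11, Jul 12, Jul 13, Jul 14, …, Aug 3, Aug 4, Aug 5 — lands on Friday, August 5, 2022.
The date on which the default interest accrual becomes due: August 5, 2022 + 45 days = September 19, 2022.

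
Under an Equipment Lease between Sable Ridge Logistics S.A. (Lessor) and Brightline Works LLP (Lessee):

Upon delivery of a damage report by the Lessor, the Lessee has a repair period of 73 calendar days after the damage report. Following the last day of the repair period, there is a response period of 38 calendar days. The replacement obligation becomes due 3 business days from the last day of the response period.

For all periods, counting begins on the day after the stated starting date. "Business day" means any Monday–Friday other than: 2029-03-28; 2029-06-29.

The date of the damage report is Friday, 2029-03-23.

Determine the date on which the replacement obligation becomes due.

The last day of the repair period: 2029-03-23 + 73 days = 2029-06-04.
Adding 38 calendar days to 2029-06-04 gives 2029-07-12, which is the last day of the response period.
The date on which the replacement obligation becomes due: 3 business days after Thursday, 2029-07-12, skipping weekends — Jul 13, Jul 16, Jul 17 — lands on Tuesday, 2029-07-17.

2029-07-17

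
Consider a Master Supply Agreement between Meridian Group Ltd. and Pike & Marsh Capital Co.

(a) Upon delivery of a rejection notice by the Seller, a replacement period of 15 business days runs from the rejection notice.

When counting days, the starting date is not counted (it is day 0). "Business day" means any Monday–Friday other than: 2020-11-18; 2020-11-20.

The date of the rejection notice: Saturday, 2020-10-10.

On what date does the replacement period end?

The last day of the replacement period: 15 business days after Saturday, 2020-10-10, skipping weekends — Oct 12, Oct 13, Oct 14, Oct 15, …, Oct 28, Oct 29, Oct 30 — lands on Friday, 2020-10-30.

2020-10-30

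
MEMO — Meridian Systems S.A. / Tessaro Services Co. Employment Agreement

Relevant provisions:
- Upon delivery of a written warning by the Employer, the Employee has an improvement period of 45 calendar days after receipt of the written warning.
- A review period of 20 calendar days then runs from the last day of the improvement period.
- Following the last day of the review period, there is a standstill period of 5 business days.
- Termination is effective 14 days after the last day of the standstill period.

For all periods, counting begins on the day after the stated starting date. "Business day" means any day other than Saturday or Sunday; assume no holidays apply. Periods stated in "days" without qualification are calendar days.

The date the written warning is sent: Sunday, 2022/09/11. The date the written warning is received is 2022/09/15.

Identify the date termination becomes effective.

2022/12/09

The last day of the improvement period: 2022/09/15 + 45 days = 2022/10/30.
The last day of the review period: 20 calendar days after 2022/10/30 is 2022/11/19.
From Saturday, 2022/11/19, 5 business days (Nov 21, Nov 22, Nov 23, Nov 24, Nov 25, skipping weekends) brings us to Friday, 2022/11/25, which is the last day of the standstill period.
Adding 14 calendar days to 2022/11/25 gives 2022/12/09, which is the date termination becomes effective.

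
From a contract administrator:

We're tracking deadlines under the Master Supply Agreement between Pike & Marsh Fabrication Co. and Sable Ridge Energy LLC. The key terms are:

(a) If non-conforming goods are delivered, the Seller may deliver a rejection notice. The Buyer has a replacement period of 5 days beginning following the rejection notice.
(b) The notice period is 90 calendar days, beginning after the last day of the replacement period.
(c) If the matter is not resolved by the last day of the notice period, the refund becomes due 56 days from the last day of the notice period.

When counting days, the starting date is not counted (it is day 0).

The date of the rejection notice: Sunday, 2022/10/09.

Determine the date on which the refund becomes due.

The last day of the replacement period: 5 calendar days after 2022/10/09 is 2022/10/14.
The last day of the notice period: 2022/10/14 + 90 days = 2023/01/12.
The date on which the refund becomes due: 2023/01/12 + 56 days = 2023/03/09.

2023/03/09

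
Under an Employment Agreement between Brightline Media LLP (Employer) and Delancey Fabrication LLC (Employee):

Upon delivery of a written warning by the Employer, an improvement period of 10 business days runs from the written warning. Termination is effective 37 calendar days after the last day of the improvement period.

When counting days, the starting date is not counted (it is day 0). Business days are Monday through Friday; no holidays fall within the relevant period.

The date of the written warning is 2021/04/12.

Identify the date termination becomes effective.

The last day of the improvement period: counting 10 business days from Monday, 2021/04/12 (Apr 13, Apr 14, Apr 15, Apr 16, Apr 19, Apr 20, Apr 21, Apr 22, Apr 23, Apr 26, skipping weekends) reaches Monday, 2021/04/26.
The date termination becomes effective: 37 calendar days after 2021/04/26 is 2021/06/02.

2021/06/02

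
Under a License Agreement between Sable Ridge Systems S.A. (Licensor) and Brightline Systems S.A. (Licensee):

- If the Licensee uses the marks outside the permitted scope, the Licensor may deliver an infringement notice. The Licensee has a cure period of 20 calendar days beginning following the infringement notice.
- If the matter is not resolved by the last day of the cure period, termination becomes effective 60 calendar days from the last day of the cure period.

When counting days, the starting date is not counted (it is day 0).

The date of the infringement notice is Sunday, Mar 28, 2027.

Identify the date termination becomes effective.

The last day of the cure period: Mar 28, 2027 + 20 days = Apr 17, 2027.
The date termination becomes effective: 60 calendar days after Apr 17, 2027 is Jun 16, 2027.

Jun 16, 2027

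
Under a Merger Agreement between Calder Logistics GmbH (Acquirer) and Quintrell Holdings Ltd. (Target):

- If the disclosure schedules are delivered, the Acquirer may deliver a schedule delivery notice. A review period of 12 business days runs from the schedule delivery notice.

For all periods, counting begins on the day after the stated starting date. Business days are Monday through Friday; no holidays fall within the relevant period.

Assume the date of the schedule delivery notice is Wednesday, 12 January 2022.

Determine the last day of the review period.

28 January 2022

The last day of the review period: counting 12 business days from Wednesday, 12 January 2022 (Jan 13, Jan 14, Jan 17, Jan 18, …, Jan 26, Jan 27, Jan 28, skipping weekends) reaches Friday, 28 January 2022.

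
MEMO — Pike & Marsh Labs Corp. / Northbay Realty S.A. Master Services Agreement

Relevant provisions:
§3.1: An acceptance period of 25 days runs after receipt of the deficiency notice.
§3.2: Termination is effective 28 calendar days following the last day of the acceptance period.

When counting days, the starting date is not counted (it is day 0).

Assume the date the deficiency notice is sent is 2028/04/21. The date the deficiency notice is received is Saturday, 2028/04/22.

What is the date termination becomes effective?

2028/06/14

Adding 25 calendar days to 2028/04/22 gives 2028/05/17, which is the last day of the acceptance period.
The date termination becomes effective: 28 calendar days after 2028/05/17 is 2028/06/14.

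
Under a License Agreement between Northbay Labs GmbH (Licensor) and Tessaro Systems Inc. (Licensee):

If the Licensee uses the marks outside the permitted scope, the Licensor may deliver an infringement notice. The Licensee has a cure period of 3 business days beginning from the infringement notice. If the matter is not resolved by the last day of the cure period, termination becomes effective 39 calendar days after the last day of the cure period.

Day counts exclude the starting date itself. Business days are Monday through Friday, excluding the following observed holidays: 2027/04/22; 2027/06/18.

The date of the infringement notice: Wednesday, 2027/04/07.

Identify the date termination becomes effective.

From Wednesday, 2027/04/07, 3 business days (Apr 8, Apr 9, Apr 12, skipping weekends) brings us to Monday, 2027/04/12, which is the last day of the cure period.
Adding 39 calendar days to 2027/04/12 gives 2027/05/21, which is the date termination becomes effective.

2027/05/21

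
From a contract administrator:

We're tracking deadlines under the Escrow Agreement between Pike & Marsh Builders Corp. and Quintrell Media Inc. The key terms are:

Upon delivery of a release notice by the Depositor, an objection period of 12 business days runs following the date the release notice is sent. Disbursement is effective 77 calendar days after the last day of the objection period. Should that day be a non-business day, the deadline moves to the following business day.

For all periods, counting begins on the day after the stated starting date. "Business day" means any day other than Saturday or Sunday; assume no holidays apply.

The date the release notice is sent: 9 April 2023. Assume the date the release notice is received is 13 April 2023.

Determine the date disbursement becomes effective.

11 July 2023

The last day of the objection period: counting 12 business days from Sunday, 9 April 2023 (Apr 10, Apr 11, Apr 12, Apr 13, …, Apr 21, Apr 24, Apr 25, skipping weekends) reaches Tuesday, 25 April 2023.
The date disbursement becomes effective: 77 calendar days after 25 April 2023 is 11 July 2023. 11 July 2023 is a Tuesday, so no roll-forward applies.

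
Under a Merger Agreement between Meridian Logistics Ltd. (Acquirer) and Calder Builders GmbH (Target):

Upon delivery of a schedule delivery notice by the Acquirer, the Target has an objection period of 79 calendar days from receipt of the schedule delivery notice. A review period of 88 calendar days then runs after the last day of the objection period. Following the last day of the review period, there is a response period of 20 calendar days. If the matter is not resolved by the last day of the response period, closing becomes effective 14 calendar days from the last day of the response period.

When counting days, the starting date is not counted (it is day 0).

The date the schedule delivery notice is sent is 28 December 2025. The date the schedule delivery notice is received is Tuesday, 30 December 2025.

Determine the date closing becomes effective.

19 July 2026

Adding 79 calendar days to 30 December 2025 gives 19 March 2026, which is the last day of the objection period.
Adding 88 calendar days to 19 March 2026 gives 15 June 2026, which is the last day of the review period.
Adding 20 calendar days to 15 June 2026 gives 5 July 2026, which is the last day of the response period.
The date closing becomes effective: 5 July 2026 + 14 days = 19 July 2026.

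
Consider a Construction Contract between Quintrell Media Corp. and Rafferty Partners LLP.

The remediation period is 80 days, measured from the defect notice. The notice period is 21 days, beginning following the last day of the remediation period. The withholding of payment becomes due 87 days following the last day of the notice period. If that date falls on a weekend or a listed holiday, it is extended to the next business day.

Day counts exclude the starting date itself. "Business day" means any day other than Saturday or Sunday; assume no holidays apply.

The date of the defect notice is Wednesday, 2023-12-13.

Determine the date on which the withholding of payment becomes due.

2024-06-18

The last day of the remediation period: 80 calendar days after 2023-12-13 is 2024-03-02.
The last day of the notice period: 2024-03-02 + 21 days = 2024-03-23.
Adding 87 calendar days to 2024-03-23 gives 2024-06-18, which is the date on which the withholding of payment becomes due. 2024-06-18 is a Tuesday, so no roll-forward applies.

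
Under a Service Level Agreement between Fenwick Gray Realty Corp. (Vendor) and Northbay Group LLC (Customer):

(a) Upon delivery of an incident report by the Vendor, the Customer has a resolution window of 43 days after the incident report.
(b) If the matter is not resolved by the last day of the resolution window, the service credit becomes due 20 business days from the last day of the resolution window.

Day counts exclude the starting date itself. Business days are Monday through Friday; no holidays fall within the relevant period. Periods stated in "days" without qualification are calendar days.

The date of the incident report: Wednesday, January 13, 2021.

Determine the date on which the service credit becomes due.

March 25, 2021

Adding 43 calendar days to January 13, 2021 gives February 25, 2021, which is the last day of the resolution window.
The date on which the service credit becomes due: 20 business days after Thursday, February 25, 2021, skipping weekends — Feb 26, Mar 1, Mar 2, Mar 3, …, Mar 23, Mar 24, Mar 25 — lands on Thursday, March 25, 2021.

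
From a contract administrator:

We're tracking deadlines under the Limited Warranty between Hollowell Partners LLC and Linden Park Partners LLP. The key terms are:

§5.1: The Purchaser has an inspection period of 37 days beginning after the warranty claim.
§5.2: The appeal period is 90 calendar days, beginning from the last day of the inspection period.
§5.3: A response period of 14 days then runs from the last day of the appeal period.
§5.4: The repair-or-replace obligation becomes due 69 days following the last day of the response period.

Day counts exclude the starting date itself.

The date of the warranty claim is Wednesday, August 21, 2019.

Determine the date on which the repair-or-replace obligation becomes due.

Adding 37 calendar days to August 21, 2019 gives September 27, 2019, which is the last day of the inspection period.
The last day of the appeal period: September 27, 2019 + 90 days = December 26, 2019.
The last day of the response period: 14 calendar days after December 26, 2019 is January 9, 2020.
The date on which the repair-or-replace obligation becomes due: January 9, 2020 + 69 days = March 18, 2020.

March 18, 2020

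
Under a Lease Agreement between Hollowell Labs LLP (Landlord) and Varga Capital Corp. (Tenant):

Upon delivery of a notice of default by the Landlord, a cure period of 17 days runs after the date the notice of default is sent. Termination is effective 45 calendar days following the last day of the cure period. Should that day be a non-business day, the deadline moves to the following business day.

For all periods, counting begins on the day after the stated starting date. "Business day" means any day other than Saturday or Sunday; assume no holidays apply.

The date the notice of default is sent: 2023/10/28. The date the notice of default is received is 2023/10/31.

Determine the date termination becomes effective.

Adding 17 calendar days to 2023/10/28 gives 2023/11/14, which is the last day of the cure period.
Adding 45 calendar days to 2023/11/14 gives 2023/12/29, which is the date termination becomes effective. 2023/12/29 is a Friday, so no roll-forward applies.

2023/12/29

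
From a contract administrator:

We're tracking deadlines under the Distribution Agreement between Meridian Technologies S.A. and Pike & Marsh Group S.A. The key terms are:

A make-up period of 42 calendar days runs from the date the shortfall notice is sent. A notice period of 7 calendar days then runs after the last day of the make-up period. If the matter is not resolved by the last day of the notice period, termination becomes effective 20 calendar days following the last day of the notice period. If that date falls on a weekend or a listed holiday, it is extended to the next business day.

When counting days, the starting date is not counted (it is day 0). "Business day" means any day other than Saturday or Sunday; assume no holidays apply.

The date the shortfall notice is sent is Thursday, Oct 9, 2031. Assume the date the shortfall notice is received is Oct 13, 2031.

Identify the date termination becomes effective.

The last day of the make-up period: Oct 9, 2031 + 42 days = Nov 20, 2031.
The last day of the notice period: Nov 20, 2031 + 7 days = Nov 27, 2031.
The date termination becomes effective: Nov 27, 2031 + 20 days = Dec 17, 2031. Dec 17, 2031 is a Wednesday, so no roll-forward applies.

Dec 17, 2031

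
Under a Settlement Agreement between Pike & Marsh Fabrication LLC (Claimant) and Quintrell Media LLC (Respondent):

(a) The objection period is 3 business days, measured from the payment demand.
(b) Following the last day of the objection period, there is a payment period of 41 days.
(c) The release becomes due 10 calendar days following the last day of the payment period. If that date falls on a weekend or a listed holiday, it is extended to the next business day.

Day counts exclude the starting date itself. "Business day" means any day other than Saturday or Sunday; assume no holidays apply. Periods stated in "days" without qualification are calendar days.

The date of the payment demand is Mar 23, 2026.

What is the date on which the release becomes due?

May 18, 2026

The last day of the objection period: counting 3 business days from Monday, Mar 23, 2026 (Mar 24, Mar 25, Mar 26, skipping weekends) reaches Thursday, Mar 26, 2026.
The last day of the payment period: 41 calendar days after Mar 26, 2026 is May 6, 2026.
The date on which the release becomes due: May 6, 2026 + 10 days = May 16, 2026. That falls on a Saturday, so it rolls to the next business day, Monday, May 18, 2026.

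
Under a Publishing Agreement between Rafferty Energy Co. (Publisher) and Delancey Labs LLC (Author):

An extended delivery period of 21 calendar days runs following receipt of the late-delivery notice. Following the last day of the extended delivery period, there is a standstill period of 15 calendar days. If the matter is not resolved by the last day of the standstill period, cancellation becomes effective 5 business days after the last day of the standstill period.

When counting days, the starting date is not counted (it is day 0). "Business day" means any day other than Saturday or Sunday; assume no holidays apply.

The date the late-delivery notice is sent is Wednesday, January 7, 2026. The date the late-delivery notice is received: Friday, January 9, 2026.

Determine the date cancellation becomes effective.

February 20, 2026

The last day of the extended delivery period: 21 calendar days after January 9, 2026 is January 30, 2026.
The last day of the standstill period: January 30, 2026 + 15 days = February 14, 2026.
The date cancellation becomes effective: 5 business days after Saturday, February 14, 2026, skipping weekends — Feb 16, Feb 17, Feb 18, Feb 19, Feb 20 — lands on Friday, February 20, 2026.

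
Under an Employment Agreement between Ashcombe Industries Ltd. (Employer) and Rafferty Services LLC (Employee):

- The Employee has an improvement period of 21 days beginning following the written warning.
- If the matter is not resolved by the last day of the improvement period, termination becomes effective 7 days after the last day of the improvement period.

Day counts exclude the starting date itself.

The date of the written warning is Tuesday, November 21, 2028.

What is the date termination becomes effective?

December 19, 2028

The last day of the improvement period: 21 calendar days after November 21, 2028 is December 12, 2028.
Adding 7 calendar days to December 12, 2028 gives December 19, 2028, which is the date termination becomes effective.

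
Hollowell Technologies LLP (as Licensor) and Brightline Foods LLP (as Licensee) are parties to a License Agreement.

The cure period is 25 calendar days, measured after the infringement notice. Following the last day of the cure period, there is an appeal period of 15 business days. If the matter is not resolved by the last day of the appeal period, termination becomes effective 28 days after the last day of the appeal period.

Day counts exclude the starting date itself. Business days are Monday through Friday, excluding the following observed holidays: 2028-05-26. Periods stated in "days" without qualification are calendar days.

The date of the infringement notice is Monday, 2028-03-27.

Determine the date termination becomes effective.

The last day of the cure period: 25 calendar days after 2028-03-27 is 2028-04-21.
The last day of the appeal period: counting 15 business days from Friday, 2028-04-21 (Apr 24, Apr 25, Apr 26, Apr 27, …, May 10, May 11, May 12, skipping weekends) reaches Friday, 2028-05-12.
The date termination becomes effective: 28 calendar days after 2028-05-12 is 2028-06-09.

2028-06-09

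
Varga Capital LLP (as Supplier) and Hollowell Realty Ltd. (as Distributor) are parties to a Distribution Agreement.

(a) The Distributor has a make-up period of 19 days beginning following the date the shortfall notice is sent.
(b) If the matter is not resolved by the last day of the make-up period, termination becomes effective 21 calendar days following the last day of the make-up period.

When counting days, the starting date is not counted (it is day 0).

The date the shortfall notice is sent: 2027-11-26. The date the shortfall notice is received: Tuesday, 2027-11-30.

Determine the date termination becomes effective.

2028-01-05

The last day of the make-up period: 19 calendar days after 2027-11-26 is 2027-12-15.
The date termination becomes effective: 2027-12-15 + 21 days = 2028-01-05.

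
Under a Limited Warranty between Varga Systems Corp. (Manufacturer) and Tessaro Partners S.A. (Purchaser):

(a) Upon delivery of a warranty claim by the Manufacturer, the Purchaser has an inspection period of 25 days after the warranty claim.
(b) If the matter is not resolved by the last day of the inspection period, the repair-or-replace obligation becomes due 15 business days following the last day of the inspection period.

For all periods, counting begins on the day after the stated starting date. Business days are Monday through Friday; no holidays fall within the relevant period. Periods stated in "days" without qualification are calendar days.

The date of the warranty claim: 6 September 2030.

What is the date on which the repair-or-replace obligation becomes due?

Adding 25 calendar days to 6 September 2030 gives 1 October 2030, which is the last day of the inspection period.
From Tuesday, 1 October 2030, 15 business days (Oct 2, Oct 3, Oct 4, Oct 7, …, Oct 18, Oct 21, Oct 22, skipping weekends) brings us to Tuesday, 22 October 2030, which is the date on which the repair-or-replace obligation becomes due.

22 October 2030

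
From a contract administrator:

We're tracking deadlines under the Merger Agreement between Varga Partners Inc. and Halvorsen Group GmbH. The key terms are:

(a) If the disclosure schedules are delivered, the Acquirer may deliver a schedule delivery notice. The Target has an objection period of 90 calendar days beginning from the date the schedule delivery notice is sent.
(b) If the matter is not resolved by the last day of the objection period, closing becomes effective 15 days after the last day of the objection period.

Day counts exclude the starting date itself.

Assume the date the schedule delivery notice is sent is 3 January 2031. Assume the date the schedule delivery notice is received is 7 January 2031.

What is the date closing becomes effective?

18 April 2031

The last day of the objection period: 3 January 2031 + 90 days = 3 April 2031.
Adding 15 calendar days to 3 April 2031 gives 18 April 2031, which is the date closing becomes effective.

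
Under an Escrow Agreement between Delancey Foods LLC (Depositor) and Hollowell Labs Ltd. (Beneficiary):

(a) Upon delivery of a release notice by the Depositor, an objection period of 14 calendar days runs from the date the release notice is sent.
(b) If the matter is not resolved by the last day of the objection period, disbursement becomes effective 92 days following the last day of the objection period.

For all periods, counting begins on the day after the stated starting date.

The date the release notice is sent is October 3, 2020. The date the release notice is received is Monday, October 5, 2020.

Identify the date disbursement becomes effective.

Adding 14 calendar days to October 3, 2020 gives October 17, 2020, which is the last day of the objection period.
The date disbursement becomes effective: 92 calendar days after October 17, 2020 is January 17, 2021.

January 17, 2021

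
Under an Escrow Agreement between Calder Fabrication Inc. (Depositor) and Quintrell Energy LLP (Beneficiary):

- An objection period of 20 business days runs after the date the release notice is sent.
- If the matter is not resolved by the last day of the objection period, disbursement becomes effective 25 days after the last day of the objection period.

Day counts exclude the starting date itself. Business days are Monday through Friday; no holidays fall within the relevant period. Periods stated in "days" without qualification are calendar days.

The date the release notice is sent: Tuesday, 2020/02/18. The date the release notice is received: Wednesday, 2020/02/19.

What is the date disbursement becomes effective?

The last day of the objection period: 20 business days after Tuesday, 2020/02/18, skipping weekends — Feb 19, Feb 20, Feb 21, Feb 24, …, Mar 13, Mar 16, Mar 17 — lands on Tuesday, 2020/03/17.
The date disbursement becomes effective: 25 calendar days after 2020/03/17 is 2020/04/11.

2020/04/11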